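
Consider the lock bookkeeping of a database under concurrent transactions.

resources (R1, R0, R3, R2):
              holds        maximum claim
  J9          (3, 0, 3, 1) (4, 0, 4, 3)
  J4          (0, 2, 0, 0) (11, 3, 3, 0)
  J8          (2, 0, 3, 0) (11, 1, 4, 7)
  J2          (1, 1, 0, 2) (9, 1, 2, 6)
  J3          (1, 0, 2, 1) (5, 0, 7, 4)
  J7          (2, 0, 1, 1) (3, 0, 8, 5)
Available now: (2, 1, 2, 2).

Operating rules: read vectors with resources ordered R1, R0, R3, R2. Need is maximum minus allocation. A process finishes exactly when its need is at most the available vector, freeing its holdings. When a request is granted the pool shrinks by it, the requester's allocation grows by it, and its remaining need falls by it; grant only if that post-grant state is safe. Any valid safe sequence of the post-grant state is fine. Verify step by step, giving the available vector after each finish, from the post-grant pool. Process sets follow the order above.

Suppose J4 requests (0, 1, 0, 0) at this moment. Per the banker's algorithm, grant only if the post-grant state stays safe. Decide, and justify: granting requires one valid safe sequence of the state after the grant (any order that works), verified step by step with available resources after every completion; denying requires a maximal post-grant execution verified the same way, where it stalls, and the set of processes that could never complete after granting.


GRANT: granting preserves safety; a valid post-grant sequence is J9, J3, J7, J2, J8, J4.
Key observation: even at the reduced pool (2, 0, 2, 2), J9 fits immediately, so safety survives the grant.
Step-by-step check of the post-grant state:
  pool = (2, 0, 2, 2)
  J9: need (1, 0, 1, 2) fits (2, 0, 2, 2); releases (3, 0, 3, 1), pool now (5, 0, 5, 3)
  J3: need (4, 0, 5, 3) fits (5, 0, 5, 3); releases (1, 0, 2, 1), pool now (6, 0, 7, 4)
  J7: need (1, 0, 7, 4) fits (6, 0, 7, 4); releases (2, 0, 1, 1), pool now (8, 0, 8, 5)
  J2: need (8, 0, 2, 4) fits (8, 0, 8, 5); releases (1, 1, 0, 2), pool now (9, 1, 8, 7)
  J8: need (9, 1, 1, 7) fits (9, 1, 8, 7); releases (2, 0, 3, 0), pool now (11, 1, 11, 7)
  J4: need (11, 0, 3, 0) fits (11, 1, 11, 7); releases (0, 3, 0, 0), pool now (11, 4, 11, 7)


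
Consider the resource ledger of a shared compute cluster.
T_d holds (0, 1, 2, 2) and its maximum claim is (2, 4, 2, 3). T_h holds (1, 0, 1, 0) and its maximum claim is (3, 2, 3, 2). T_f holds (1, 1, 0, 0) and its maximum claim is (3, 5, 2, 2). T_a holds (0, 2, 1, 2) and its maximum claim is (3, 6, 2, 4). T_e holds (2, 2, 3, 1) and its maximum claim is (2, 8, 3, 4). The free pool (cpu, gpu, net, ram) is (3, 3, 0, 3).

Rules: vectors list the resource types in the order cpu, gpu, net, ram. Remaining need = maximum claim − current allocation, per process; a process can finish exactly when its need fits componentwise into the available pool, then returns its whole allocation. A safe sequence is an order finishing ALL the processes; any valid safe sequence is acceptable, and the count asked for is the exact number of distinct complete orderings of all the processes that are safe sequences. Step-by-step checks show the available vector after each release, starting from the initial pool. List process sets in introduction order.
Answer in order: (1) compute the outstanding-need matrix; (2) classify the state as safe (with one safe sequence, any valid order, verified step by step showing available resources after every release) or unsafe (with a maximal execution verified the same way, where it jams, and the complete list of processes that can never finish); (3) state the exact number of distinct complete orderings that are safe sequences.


(1) Outstanding need per process (order cpu, gpu, net, ram):
  T_d: (2, 3, 0, 1)
  T_h: (2, 2, 2, 2)
  T_f: (2, 4, 2, 2)
  T_a: (3, 4, 1, 2)
  T_e: (0, 6, 0, 3)
(2) SAFE — a valid safe sequence is T_d, T_f, T_a, T_h, T_e.
Key observation: the order's first zero-slack moment is T_d ((2, 3, 0, 1) needed, (3, 3, 0, 3) free — a requested resource with nothing to spare).
Verifying each step:
  pool = (3, 3, 0, 3)
  T_d: need (2, 3, 0, 1) fits (3, 3, 0, 3); releases (0, 1, 2, 2), pool now (3, 4, 2, 5)
  T_f: need (2, 4, 2, 2) fits (3, 4, 2, 5); releases (1, 1, 0, 0), pool now (4, 5, 2, 5)
  T_a: need (3, 4, 1, 2) fits (4, 5, 2, 5); releases (0, 2, 1, 2), pool now (4, 7, 3, 7)
  T_h: need (2, 2, 2, 2) fits (4, 7, 3, 7); releases (1, 0, 1, 0), pool now (5, 7, 4, 7)
  T_e: need (0, 6, 0, 3) fits (5, 7, 4, 7); releases (2, 2, 3, 1), pool now (7, 9, 7, 8)
(3) The exact count: 12 of the possible complete orderings are safe sequences.


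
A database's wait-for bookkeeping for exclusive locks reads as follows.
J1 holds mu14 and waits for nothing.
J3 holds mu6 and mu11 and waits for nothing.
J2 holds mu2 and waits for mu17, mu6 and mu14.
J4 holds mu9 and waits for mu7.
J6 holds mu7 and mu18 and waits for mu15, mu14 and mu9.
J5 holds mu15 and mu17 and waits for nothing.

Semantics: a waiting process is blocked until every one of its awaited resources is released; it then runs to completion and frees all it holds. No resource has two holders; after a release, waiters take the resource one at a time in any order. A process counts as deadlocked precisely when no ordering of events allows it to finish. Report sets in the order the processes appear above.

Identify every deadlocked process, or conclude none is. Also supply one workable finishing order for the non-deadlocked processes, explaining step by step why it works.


Deadlocked set: J4 and J6.
Key observation: the cycle J4 -> J6 -> J4 can never break — each member waits on the next; no other process is dragged down with it.
One completion order for the rest: J1, J3, J5, J2.
Walking it through:
  J1: no waits; runs immediately, freeing mu14
  J3: no waits; runs immediately, freeing mu6 and mu11
  J5: no waits; runs immediately, freeing mu15 and mu17
  J2 waits on mu17, mu6 and mu14 — all released -> runs and releases mu2


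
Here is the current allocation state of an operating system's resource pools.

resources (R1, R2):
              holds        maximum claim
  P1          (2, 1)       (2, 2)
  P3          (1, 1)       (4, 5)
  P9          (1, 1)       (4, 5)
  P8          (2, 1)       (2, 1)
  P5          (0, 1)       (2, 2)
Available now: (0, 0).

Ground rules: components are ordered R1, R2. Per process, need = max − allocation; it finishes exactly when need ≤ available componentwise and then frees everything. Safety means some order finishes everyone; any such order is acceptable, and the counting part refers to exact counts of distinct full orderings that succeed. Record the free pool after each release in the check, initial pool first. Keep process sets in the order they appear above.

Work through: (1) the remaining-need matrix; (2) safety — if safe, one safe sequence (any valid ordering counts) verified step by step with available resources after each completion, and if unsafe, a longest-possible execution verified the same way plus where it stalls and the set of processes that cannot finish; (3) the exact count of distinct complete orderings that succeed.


(1) Remaining need (order R1, R2):
  P1: (0, 1)
  P3: (3, 4)
  P9: (3, 4)
  P8: (0, 0)
  P5: (2, 1)
(2) The state is UNSAFE.
Key observation: P8, P5, P1 can finish, but then (4, 3) is all there is, and the blocked group's R2 demands exceed it.
Going as far as possible: P8, P5, P1; after that, nothing fits. Walking it through:
  pool = (0, 0)
  run P8 (needs (0, 0), free (0, 0)); after release of (2, 1) the pool is (2, 1)
  run P5 (needs (2, 1), free (2, 1)); after release of (0, 1) the pool is (2, 2)
  run P1 (needs (0, 1), free (2, 2)); after release of (2, 1) the pool is (4, 3)
  blocked: P3 wants (3, 4), pool (4, 3) — not enough R2
  blocked: P9 wants (3, 4), pool (4, 3) — not enough R2
Never able to finish: P3 and P9.
(3) The exact count: 0 of the possible complete orderings are safe sequences.


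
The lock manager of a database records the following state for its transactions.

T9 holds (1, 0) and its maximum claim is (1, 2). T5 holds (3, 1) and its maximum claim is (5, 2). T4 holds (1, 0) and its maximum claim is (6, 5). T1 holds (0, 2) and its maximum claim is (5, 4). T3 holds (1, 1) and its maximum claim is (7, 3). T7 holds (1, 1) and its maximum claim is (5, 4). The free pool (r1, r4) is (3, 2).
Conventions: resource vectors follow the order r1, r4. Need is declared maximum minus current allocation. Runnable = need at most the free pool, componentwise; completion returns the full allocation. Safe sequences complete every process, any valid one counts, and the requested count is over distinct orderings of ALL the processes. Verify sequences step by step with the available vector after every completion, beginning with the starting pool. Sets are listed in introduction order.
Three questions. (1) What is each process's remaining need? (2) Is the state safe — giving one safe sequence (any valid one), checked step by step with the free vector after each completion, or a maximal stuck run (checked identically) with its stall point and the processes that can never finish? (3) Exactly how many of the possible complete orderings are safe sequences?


(1) Remaining need (order r1, r4):
  T9: (0, 2)
  T5: (2, 1)
  T4: (5, 5)
  T1: (5, 2)
  T3: (6, 2)
  T7: (4, 3)
(2) SAFE — a valid safe sequence is T5, T9, T1, T4, T3, T7.
Key observation: T4 is the earliest step where a requested resource binds exactly: need (5, 5), pool (7, 5) at its turn.
Verifying each step:
  pool = (3, 2)
  T5: need (2, 1) fits (3, 2); releases (3, 1), pool now (6, 3)
  T9: need (0, 2) fits (6, 3); releases (1, 0), pool now (7, 3)
  T1: need (5, 2) fits (7, 3); releases (0, 2), pool now (7, 5)
  T4: need (5, 5) fits (7, 5); releases (1, 0), pool now (8, 5)
  T3: need (6, 2) fits (8, 5); releases (1, 1), pool now (9, 6)
  T7: need (4, 3) fits (9, 6); releases (1, 1), pool now (10, 7)
(3) Exactly 84 of the possible complete orderings are safe sequences.


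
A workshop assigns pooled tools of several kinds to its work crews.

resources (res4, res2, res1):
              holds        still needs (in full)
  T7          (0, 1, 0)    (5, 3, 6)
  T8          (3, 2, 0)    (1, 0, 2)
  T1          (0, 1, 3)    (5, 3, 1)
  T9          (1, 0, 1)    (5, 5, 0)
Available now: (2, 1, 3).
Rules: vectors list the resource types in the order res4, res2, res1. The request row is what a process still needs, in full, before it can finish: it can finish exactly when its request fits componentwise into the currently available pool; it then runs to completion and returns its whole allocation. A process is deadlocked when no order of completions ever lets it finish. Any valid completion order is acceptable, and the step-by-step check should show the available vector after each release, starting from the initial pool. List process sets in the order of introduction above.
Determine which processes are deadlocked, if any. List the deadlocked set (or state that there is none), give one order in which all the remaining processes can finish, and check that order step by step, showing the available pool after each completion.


Nothing here is deadlocked.
Key observation: T8 can run right away; the returned allocation unlocks the remaining processes in turn.
The rest can finish in the order T8, T1, T7, T9. Step-by-step check:
  pool = (2, 1, 3)
  T8 needs (1, 0, 2) <= (2, 1, 3) -> finishes; pool += (3, 2, 0) = (5, 3, 3)
  T1 needs (5, 3, 1) <= (5, 3, 3) -> finishes; pool += (0, 1, 3) = (5, 4, 6)
  T7 needs (5, 3, 6) <= (5, 4, 6) -> finishes; pool += (0, 1, 0) = (5, 5, 6)
  T9 needs (5, 5, 0) <= (5, 5, 6) -> finishes; pool += (1, 0, 1) = (6, 5, 7)


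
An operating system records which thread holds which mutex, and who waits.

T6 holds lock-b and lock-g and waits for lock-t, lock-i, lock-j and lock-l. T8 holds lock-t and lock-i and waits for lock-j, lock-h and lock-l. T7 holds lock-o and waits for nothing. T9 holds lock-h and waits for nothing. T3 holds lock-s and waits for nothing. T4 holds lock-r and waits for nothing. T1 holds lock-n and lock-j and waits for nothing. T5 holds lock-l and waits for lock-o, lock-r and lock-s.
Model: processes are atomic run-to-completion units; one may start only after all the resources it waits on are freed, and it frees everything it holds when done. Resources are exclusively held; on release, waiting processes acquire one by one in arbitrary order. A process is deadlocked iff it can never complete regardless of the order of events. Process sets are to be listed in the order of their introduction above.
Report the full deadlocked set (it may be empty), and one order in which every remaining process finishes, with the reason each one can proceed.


No process is deadlocked.
Key observation: although several processes wait, no cycle exists — each chain bottoms out at a free runner.
A valid finishing order for the others: T7, T1, T3, T4, T9, T5, T8, T6.
Check, step by step:
  T7: no waits; runs immediately, freeing lock-o
  T1: no waits; runs immediately, freeing lock-n and lock-j
  T3: no waits; runs immediately, freeing lock-s
  T4: no waits; runs immediately, freeing lock-r
  T9: no waits; runs immediately, freeing lock-h
  run T5 (all its waits — lock-o, lock-r and lock-s — are resolved); releases lock-l
  run T8 (all its waits — lock-j, lock-h and lock-l — are resolved); releases lock-t and lock-i
  run T6 (all its waits — lock-t, lock-i, lock-j and lock-l — are resolved); releases lock-b and lock-g


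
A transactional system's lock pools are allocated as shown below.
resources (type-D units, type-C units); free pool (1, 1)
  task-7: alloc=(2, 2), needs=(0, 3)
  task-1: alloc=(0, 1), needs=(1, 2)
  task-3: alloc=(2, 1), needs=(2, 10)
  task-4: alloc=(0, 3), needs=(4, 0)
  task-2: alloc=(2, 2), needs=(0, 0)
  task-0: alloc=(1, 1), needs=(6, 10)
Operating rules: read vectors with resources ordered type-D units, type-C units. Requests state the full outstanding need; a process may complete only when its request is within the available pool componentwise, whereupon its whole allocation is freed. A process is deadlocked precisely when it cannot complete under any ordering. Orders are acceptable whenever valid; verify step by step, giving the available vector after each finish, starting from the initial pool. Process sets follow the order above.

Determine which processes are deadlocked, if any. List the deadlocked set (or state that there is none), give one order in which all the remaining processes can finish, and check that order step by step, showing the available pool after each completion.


Deadlocked: task-3 and task-0.
Key observation: after task-2, task-7, task-4, task-1 complete, (5, 9) is the best the pool ever gets, yet each leftover process wants more type-C units.
A valid finishing order for the others: task-2, task-7, task-4, task-1. Check, step by step:
  pool = (1, 1)
  run task-2 (needs (0, 0), free (1, 1)); after release of (2, 2) the pool is (3, 3)
  run task-7 (needs (0, 3), free (3, 3)); after release of (2, 2) the pool is (5, 5)
  run task-4 (needs (4, 0), free (5, 5)); after release of (0, 3) the pool is (5, 8)
  run task-1 (needs (1, 2), free (5, 8)); after release of (0, 1) the pool is (5, 9)
The blocked processes can never fit:
  task-3 still needs (2, 10) but only (5, 9) is free — short on type-C units
  task-0 still needs (6, 10) but only (5, 9) is free — short on type-D units and type-C units


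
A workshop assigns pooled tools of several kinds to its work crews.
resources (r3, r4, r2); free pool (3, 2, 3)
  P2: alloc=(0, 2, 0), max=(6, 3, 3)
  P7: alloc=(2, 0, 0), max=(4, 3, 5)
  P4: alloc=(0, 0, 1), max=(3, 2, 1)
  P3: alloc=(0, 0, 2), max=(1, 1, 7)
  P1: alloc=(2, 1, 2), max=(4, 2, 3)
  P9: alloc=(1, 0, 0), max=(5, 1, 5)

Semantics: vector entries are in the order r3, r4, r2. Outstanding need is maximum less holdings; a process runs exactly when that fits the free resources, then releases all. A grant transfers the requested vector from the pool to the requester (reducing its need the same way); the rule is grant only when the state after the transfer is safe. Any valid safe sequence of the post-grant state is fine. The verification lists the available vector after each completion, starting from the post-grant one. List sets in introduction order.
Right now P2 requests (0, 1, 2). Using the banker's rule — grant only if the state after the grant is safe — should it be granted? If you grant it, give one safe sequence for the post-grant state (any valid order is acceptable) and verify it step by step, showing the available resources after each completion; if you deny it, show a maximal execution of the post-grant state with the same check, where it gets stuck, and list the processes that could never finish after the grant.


DENY: after the grant no complete ordering would exist.
Key observation: after P1, P4 the pool peaks at (5, 2, 4), and each blocked process is short somewhere: P2 on r3; P7 on r4, r2; P3 on r2; P9 on r2.
On the post-grant state, P1, P4 is a maximal run — nothing extends it. Step-by-step check:
  pool = (3, 1, 1)
  P1: need (2, 1, 1) fits (3, 1, 1); releases (2, 1, 2), pool now (5, 2, 3)
  P4: need (3, 2, 0) fits (5, 2, 3); releases (0, 0, 1), pool now (5, 2, 4)
  blocked: P2 wants (6, 0, 1), pool (5, 2, 4) — not enough r3
  blocked: P7 wants (2, 3, 5), pool (5, 2, 4) — not enough r4 and r2
  blocked: P3 wants (1, 1, 5), pool (5, 2, 4) — not enough r2
  blocked: P9 wants (4, 1, 5), pool (5, 2, 4) — not enough r2
Post-grant, the permanently blocked set is P2, P7, P3 and P9.


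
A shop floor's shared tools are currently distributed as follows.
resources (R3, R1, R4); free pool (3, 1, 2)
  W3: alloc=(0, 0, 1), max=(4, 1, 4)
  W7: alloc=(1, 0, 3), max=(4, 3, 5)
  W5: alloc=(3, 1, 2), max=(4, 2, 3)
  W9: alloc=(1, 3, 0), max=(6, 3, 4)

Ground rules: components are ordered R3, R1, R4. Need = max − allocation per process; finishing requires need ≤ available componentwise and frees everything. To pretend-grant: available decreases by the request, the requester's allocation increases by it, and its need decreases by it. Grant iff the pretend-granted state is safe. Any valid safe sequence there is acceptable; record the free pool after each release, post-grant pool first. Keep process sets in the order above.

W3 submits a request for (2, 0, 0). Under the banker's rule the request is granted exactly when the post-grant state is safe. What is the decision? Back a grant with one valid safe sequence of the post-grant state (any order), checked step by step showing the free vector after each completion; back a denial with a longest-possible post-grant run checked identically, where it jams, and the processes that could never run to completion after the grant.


GRANT. The post-grant state is safe; one safe sequence: W5, W3, W9, W7.
Key observation: the transfer keeps a workable pool ((1, 1, 2)); W5 starts the safe sequence.
Step-by-step check of the post-grant state:
  pool = (1, 1, 2)
  run W5 (needs (1, 1, 1), free (1, 1, 2)); after release of (3, 1, 2) the pool is (4, 2, 4)
  run W3 (needs (2, 1, 3), free (4, 2, 4)); after release of (2, 0, 1) the pool is (6, 2, 5)
  run W9 (needs (5, 0, 4), free (6, 2, 5)); after release of (1, 3, 0) the pool is (7, 5, 5)
  run W7 (needs (3, 3, 2), free (7, 5, 5)); after release of (1, 0, 3) the pool is (8, 5, 8)


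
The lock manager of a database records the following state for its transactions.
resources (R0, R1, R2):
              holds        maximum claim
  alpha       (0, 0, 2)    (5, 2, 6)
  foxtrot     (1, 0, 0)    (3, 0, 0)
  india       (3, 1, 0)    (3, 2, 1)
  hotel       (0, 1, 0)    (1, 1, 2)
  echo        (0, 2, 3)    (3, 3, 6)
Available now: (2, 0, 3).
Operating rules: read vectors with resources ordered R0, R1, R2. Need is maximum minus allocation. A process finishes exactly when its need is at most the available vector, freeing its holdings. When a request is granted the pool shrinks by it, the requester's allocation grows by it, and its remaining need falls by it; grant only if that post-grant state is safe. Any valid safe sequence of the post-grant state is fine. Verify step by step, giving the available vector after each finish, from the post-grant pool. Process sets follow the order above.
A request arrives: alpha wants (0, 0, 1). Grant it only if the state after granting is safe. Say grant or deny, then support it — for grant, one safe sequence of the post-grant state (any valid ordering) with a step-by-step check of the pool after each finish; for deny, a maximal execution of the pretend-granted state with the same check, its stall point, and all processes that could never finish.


DENY — the pretend-granted state is unsafe.
Key observation: after hotel, india, foxtrot complete, (6, 2, 2) is the best the pool ever gets, yet each leftover process wants more R2.
On the post-grant state, hotel, india, foxtrot is a maximal run — nothing extends it. Walking it through:
  pool = (2, 0, 2)
  hotel: need (1, 0, 2) fits (2, 0, 2); releases (0, 1, 0), pool now (2, 1, 2)
  india: need (0, 1, 1) fits (2, 1, 2); releases (3, 1, 0), pool now (5, 2, 2)
  foxtrot: need (2, 0, 0) fits (5, 2, 2); releases (1, 0, 0), pool now (6, 2, 2)
  alpha cannot run: need (5, 2, 3) vs free (6, 2, 2) (insufficient R2)
  echo cannot run: need (3, 1, 3) vs free (6, 2, 2) (insufficient R2)
Post-grant, the permanently blocked set is alpha and echo.


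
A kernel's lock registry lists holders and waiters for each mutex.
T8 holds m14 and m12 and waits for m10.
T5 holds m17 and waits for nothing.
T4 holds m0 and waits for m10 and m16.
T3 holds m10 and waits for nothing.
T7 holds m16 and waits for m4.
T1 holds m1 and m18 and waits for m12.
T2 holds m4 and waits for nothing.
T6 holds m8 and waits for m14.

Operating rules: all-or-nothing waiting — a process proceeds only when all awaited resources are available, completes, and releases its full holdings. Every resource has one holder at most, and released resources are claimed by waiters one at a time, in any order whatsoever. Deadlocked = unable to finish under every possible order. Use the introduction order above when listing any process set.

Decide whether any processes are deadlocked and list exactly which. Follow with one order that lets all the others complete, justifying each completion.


The deadlocked set is empty.
Key observation: every chain of waits terminates; starting from the processes that wait on nothing, all the rest unlock in turn.
A valid finishing order for the others: T3, T2, T8, T1, T7, T5, T6, T4.
Step-by-step check:
  T3: no waits; runs immediately, freeing m10
  T2: no waits; runs immediately, freeing m4
  T8: everything it awaited (m10) is free; runs, freeing m14 and m12
  T1: everything it awaited (m12) is free; runs, freeing m1 and m18
  T7: everything it awaited (m4) is free; runs, freeing m16
  T5: no waits; runs immediately, freeing m17
  T6: everything it awaited (m14) is free; runs, freeing m8
  T4: everything it awaited (m10 and m16) is free; runs, freeing m0


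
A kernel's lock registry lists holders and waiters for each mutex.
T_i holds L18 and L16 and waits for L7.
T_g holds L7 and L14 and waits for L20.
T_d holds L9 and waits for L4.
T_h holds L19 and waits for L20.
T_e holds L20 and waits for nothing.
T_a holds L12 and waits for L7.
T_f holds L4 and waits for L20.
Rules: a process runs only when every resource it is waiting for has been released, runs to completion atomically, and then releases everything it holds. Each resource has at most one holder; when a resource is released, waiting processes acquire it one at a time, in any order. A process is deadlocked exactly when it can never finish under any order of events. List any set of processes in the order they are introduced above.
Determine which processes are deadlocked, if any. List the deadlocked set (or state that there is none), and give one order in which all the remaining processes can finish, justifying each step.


The deadlocked set is empty.
Key observation: although several processes wait, no cycle exists — each chain bottoms out at a free runner.
The rest can finish in the order T_e, T_g, T_f, T_a, T_d, T_i, T_h.
Step-by-step check:
  T_e waits on nothing -> runs at once and releases L20
  T_g: everything it awaited (L20) is free; runs, freeing L7 and L14
  T_f: everything it awaited (L20) is free; runs, freeing L4
  T_a: everything it awaited (L7) is free; runs, freeing L12
  T_d: everything it awaited (L4) is free; runs, freeing L9
  T_i: everything it awaited (L7) is free; runs, freeing L18 and L16
  T_h: everything it awaited (L20) is free; runs, freeing L19


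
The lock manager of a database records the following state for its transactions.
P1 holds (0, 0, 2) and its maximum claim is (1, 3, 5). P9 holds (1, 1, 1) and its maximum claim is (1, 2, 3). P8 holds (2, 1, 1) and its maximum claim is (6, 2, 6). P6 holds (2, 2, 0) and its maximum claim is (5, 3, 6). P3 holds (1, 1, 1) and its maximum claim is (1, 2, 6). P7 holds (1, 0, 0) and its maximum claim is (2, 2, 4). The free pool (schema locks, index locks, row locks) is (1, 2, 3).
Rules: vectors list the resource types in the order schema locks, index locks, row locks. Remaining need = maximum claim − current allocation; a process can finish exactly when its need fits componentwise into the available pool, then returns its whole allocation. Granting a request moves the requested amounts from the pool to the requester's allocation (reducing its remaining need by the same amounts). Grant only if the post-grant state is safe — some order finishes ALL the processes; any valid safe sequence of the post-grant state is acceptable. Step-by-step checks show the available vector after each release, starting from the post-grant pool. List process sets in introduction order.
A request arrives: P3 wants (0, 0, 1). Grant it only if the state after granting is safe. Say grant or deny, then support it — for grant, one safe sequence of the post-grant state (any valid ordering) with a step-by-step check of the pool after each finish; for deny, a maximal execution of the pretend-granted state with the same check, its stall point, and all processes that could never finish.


GRANT — the state after the grant stays safe, e.g. via P9, P1, P7, P3, P6, P8.
Key observation: (1, 2, 2) free after granting still covers P9 first, and each release covers the next.
Step-by-step check of the post-grant state:
  pool = (1, 2, 2)
  run P9 (needs (0, 1, 2), free (1, 2, 2)); after release of (1, 1, 1) the pool is (2, 3, 3)
  run P1 (needs (1, 3, 3), free (2, 3, 3)); after release of (0, 0, 2) the pool is (2, 3, 5)
  run P7 (needs (1, 2, 4), free (2, 3, 5)); after release of (1, 0, 0) the pool is (3, 3, 5)
  run P3 (needs (0, 1, 4), free (3, 3, 5)); after release of (1, 1, 2) the pool is (4, 4, 7)
  run P6 (needs (3, 1, 6), free (4, 4, 7)); after release of (2, 2, 0) the pool is (6, 6, 7)
  run P8 (needs (4, 1, 5), free (6, 6, 7)); after release of (2, 1, 1) the pool is (8, 7, 8)


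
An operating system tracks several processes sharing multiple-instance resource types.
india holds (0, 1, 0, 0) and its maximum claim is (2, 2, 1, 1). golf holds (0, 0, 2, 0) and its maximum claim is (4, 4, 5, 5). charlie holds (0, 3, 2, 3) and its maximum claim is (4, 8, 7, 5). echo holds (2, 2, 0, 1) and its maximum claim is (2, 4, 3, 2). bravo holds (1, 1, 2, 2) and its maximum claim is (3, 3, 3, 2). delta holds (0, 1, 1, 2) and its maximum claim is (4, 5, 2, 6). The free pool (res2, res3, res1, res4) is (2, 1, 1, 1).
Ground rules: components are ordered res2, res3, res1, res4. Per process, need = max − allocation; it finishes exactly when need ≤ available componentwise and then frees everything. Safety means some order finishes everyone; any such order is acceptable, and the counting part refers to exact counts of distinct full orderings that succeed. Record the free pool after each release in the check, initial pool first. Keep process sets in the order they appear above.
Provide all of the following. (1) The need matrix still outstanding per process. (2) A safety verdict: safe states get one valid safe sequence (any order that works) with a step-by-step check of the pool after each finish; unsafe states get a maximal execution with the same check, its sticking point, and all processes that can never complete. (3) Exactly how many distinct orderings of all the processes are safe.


(1) Need matrix, components ordered res2, res3, res1, res4:
  india: (2, 1, 1, 1)
  golf: (4, 4, 3, 5)
  charlie: (4, 5, 5, 2)
  echo: (0, 2, 3, 1)
  bravo: (2, 2, 1, 0)
  delta: (4, 4, 1, 4)
(2) SAFE. One safe sequence: india, bravo, echo, delta, golf, charlie.
Key observation: the first exact fit in this order is india — it needs (2, 1, 1, 1) with (2, 1, 1, 1) free, meeting a requested resource to the last unit.
Walking it through:
  pool = (2, 1, 1, 1)
  india: need (2, 1, 1, 1) fits (2, 1, 1, 1); releases (0, 1, 0, 0), pool now (2, 2, 1, 1)
  bravo: need (2, 2, 1, 0) fits (2, 2, 1, 1); releases (1, 1, 2, 2), pool now (3, 3, 3, 3)
  echo: need (0, 2, 3, 1) fits (3, 3, 3, 3); releases (2, 2, 0, 1), pool now (5, 5, 3, 4)
  delta: need (4, 4, 1, 4) fits (5, 5, 3, 4); releases (0, 1, 1, 2), pool now (5, 6, 4, 6)
  golf: need (4, 4, 3, 5) fits (5, 6, 4, 6); releases (0, 0, 2, 0), pool now (5, 6, 6, 6)
  charlie: need (4, 5, 5, 2) fits (5, 6, 6, 6); releases (0, 3, 2, 3), pool now (5, 9, 8, 9)
(3) The exact count: 1 of the possible complete orderings is a safe sequence.


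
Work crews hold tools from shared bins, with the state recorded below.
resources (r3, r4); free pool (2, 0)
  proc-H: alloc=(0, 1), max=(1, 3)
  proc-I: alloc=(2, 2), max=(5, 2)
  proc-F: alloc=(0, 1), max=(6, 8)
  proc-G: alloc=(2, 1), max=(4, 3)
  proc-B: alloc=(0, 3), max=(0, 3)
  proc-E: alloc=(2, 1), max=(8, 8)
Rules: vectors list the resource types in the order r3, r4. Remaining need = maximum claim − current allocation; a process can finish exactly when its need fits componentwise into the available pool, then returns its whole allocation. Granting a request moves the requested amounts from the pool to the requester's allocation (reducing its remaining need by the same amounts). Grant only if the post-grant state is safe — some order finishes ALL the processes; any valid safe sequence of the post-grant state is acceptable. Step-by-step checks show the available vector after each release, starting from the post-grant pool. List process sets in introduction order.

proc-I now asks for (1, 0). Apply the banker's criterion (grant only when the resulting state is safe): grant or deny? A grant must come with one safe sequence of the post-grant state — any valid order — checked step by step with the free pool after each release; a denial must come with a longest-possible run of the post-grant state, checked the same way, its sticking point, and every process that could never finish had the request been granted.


DENY. Granting would leave the state unsafe.
Key observation: once proc-B, proc-H finish, the pool peaks at (1, 4) — and every remaining process still needs more r3 than that.
After a pretend grant, a maximal execution: proc-B, proc-H — then nothing else fits. Step-by-step check:
  pool = (1, 0)
  proc-B needs (0, 0) <= (1, 0) -> finishes; pool += (0, 3) = (1, 3)
  proc-H needs (1, 2) <= (1, 3) -> finishes; pool += (0, 1) = (1, 4)
  blocked: proc-I wants (2, 0), pool (1, 4) — not enough r3
  blocked: proc-F wants (6, 7), pool (1, 4) — not enough r3 and r4
  blocked: proc-G wants (2, 2), pool (1, 4) — not enough r3
  blocked: proc-E wants (6, 7), pool (1, 4) — not enough r3 and r4
Post-grant, the permanently blocked set is proc-I, proc-F, proc-G and proc-E.


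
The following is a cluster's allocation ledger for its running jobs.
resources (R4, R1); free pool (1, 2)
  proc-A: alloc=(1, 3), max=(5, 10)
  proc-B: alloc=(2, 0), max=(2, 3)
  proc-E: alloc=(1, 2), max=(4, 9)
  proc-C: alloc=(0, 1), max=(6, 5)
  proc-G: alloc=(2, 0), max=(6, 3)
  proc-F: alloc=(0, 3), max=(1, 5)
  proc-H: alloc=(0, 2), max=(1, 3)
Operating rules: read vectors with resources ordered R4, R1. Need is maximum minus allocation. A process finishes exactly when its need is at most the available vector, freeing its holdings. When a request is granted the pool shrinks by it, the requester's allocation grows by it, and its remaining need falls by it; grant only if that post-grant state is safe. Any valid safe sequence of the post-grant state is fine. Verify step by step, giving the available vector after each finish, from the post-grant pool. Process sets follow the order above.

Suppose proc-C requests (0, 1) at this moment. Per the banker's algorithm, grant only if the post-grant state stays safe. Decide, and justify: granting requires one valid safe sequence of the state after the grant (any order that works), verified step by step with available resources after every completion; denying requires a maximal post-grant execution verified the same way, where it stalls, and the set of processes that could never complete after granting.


DENY: after the grant no complete ordering would exist.
Key observation: after proc-H, proc-F, proc-B the pool peaks at (3, 6), and each blocked process is short somewhere: proc-A on R4, R1; proc-E on R1; proc-C on R4; proc-G on R4.
On the post-grant state, proc-H, proc-F, proc-B is a maximal run — nothing extends it. Check, step by step:
  pool = (1, 1)
  proc-H: need (1, 1) fits (1, 1); releases (0, 2), pool now (1, 3)
  proc-F: need (1, 2) fits (1, 3); releases (0, 3), pool now (1, 6)
  proc-B: need (0, 3) fits (1, 6); releases (2, 0), pool now (3, 6)
  proc-A still needs (4, 7) but only (3, 6) is free — short on R4 and R1
  proc-E still needs (3, 7) but only (3, 6) is free — short on R1
  proc-C still needs (6, 3) but only (3, 6) is free — short on R4
  proc-G still needs (4, 3) but only (3, 6) is free — short on R4
Processes that could never finish after the grant: proc-A, proc-E, proc-C and proc-G.


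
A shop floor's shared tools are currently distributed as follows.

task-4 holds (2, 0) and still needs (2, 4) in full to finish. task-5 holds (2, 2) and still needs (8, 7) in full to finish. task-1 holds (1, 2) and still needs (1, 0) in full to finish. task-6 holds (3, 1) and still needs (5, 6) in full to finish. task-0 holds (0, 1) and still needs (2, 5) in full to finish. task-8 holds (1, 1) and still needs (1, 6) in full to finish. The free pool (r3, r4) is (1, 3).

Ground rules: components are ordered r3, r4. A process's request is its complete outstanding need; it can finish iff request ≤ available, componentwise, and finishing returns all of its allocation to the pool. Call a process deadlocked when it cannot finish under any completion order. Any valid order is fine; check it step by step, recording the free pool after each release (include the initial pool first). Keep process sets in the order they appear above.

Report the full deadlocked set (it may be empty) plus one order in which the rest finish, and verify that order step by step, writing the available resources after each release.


No process is deadlocked.
Key observation: the pool covers task-1 at once, and every later process fits after earlier releases.
One completion order for the rest: task-1, task-0, task-8, task-4, task-6, task-5. Step-by-step check:
  pool = (1, 3)
  task-1 needs (1, 0) <= (1, 3) -> finishes; pool += (1, 2) = (2, 5)
  task-0 needs (2, 5) <= (2, 5) -> finishes; pool += (0, 1) = (2, 6)
  task-8 needs (1, 6) <= (2, 6) -> finishes; pool += (1, 1) = (3, 7)
  task-4 needs (2, 4) <= (3, 7) -> finishes; pool += (2, 0) = (5, 7)
  task-6 needs (5, 6) <= (5, 7) -> finishes; pool += (3, 1) = (8, 8)
  task-5 needs (8, 7) <= (8, 8) -> finishes; pool += (2, 2) = (10, 10)


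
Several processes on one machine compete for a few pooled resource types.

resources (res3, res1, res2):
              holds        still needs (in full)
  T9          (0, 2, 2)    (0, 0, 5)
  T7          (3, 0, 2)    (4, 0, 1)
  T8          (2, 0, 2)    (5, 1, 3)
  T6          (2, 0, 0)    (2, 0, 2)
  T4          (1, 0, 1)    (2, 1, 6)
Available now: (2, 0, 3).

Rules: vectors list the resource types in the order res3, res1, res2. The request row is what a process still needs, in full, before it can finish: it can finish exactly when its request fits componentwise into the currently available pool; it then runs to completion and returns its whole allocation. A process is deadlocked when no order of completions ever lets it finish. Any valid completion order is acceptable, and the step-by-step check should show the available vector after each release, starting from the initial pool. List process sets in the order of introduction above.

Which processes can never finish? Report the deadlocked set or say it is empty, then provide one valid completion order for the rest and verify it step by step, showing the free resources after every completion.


No process is deadlocked.
Key observation: beginning at T6, releases accumulate fast enough that every process eventually fits.
One completion order for the rest: T6, T7, T9, T8, T4. Walking it through:
  pool = (2, 0, 3)
  run T6 (needs (2, 0, 2), free (2, 0, 3)); after release of (2, 0, 0) the pool is (4, 0, 3)
  run T7 (needs (4, 0, 1), free (4, 0, 3)); after release of (3, 0, 2) the pool is (7, 0, 5)
  run T9 (needs (0, 0, 5), free (7, 0, 5)); after release of (0, 2, 2) the pool is (7, 2, 7)
  run T8 (needs (5, 1, 3), free (7, 2, 7)); after release of (2, 0, 2) the pool is (9, 2, 9)
  run T4 (needs (2, 1, 6), free (9, 2, 9)); after release of (1, 0, 1) the pool is (10, 2, 10)


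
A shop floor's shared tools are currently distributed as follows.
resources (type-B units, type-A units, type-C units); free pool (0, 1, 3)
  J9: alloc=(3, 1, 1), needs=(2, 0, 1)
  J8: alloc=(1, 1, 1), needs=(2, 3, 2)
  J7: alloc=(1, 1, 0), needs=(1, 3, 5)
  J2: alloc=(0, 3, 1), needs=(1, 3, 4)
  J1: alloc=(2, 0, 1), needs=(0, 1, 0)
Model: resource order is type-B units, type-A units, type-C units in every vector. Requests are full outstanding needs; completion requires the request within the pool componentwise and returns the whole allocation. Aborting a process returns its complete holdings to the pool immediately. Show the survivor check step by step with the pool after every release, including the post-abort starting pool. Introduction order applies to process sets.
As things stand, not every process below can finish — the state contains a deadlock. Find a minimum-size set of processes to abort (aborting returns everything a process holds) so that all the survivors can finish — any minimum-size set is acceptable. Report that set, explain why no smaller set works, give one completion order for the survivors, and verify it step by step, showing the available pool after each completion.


Minimum abort set: J7.
Key observation: the returned (1, 1, 0) from J7 is what brings J2 — unrunnable before, under any order — into play at step 3.
Minimality: the empty abort set fails — the state is deadlocked as it stands.
One survivor order: J1, J9, J2, J8. Check, step by step (post-abort pool first):
  pool = (1, 2, 3)
  run J1 (needs (0, 1, 0), free (1, 2, 3)); after release of (2, 0, 1) the pool is (3, 2, 4)
  run J9 (needs (2, 0, 1), free (3, 2, 4)); after release of (3, 1, 1) the pool is (6, 3, 5)
  run J2 (needs (1, 3, 4), free (6, 3, 5)); after release of (0, 3, 1) the pool is (6, 6, 6)
  run J8 (needs (2, 3, 2), free (6, 6, 6)); after release of (1, 1, 1) the pool is (7, 7, 7)


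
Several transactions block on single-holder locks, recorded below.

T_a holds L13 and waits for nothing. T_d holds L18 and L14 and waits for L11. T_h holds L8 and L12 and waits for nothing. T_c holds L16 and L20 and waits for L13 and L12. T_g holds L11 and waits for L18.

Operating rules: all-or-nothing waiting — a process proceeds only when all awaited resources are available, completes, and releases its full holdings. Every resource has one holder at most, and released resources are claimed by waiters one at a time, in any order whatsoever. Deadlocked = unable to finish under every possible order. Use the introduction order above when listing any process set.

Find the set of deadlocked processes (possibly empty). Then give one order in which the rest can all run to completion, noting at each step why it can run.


The deadlocked set is T_d and T_g.
Key observation: along T_d -> T_g -> T_d, each member waits on what the next one holds — a deadlock; no other process is dragged down with it.
The rest can finish in the order T_h, T_a, T_c.
Walking it through:
  T_h: no waits; runs immediately, freeing L8 and L12
  T_a: no waits; runs immediately, freeing L13
  T_c: everything it awaited (L13 and L12) is free; runs, freeing L16 and L20
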